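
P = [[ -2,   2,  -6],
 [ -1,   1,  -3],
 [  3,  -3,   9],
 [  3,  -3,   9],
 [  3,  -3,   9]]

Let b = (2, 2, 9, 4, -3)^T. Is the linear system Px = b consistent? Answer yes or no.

no

Row reduce the augmented matrix [P | b].
R2 ← R2 − (1/2)·R1: [0, 0, 0, 1]
R3 ← R3 + (3/2)·R1: [0, 0, 0, 12]
R4 ← R4 + (3/2)·R1: [0, 0, 0, 7]
R5 ← R5 + (3/2)·R1: [0, 0, 0, 0]
R3 ← R3 − (12)·R2: [0, 0, 0, 0]
R4 ← R4 − (7)·R2: [0, 0, 0, 0]
The echelon form has 2 nonzero rows; the last pivot sits in the augmented column, so rank(P) = 1 but rank([P|b]) = 2.
Since the ranks differ, the system is inconsistent.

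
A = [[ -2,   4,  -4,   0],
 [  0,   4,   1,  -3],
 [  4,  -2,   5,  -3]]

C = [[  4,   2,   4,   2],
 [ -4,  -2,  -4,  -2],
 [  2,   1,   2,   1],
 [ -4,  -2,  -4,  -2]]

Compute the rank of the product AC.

1

First compute AC:
[[-32, -16, -32, -16],
 [ -2,  -1,  -2,  -1],
 [ 46,  23,  46,  23]]
Now row reduce the product.
R2 ← R2 − (1/16)·R1: [0, 0, 0, 0]
R3 ← R3 + (23/16)·R1: [0, 0, 0, 0]
1 nonzero row, so rank(AC) = 1.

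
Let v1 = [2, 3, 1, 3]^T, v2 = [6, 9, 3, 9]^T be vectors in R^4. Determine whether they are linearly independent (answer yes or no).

no

Form the matrix with these vectors as rows and row reduce.
R2 ← R2 − (3)·R1: [0, 0, 0, 0]
1 nonzero row, so the 2 vectors span a space of dimension 1.
Since 1 < 2, the vectors are linearly dependent.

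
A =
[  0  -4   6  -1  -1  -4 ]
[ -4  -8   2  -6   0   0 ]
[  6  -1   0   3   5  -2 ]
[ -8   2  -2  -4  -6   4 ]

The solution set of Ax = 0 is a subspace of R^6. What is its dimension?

Row reduce to echelon form.
Swap R1 ↔ R2
R3 ← R3 + (3/2)·R1: [0, -13, 3, -6, 5, -2]
R4 ← R4 − (2)·R1: [0, 18, -6, 8, -6, 4]
R3 ← R3 − (13/4)·R2: [0, 0, -33/2, -11/4, 33/4, 11]
R4 ← R4 + (9/2)·R2: [0, 0, 21, 7/2, -21/2, -14]
R4 ← R4 + (14/11)·R3: [0, 0, 0, 0, 0, 0]
3 nonzero rows, so rank(A) = 3.
A has 6 columns; by rank–nullity, nullity = 6 − 3 = 3.

3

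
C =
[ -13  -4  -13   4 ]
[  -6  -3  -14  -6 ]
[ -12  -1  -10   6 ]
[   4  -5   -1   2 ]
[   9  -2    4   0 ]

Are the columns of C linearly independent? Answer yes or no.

Row reduce C to echelon form.
R2 ← R2 − (6/13)·R1: [0, -15/13, -8, -102/13]
R3 ← R3 − (12/13)·R1: [0, 35/13, 2, 30/13]
R4 ← R4 + (4/13)·R1: [0, -81/13, -5, 42/13]
R5 ← R5 + (9/13)·R1: [0, -62/13, -5, 36/13]
R3 ← R3 + (7/3)·R2: [0, 0, -50/3, -16]
R4 ← R4 − (27/5)·R2: [0, 0, 191/5, 228/5]
R5 ← R5 − (62/15)·R2: [0, 0, 421/15, 176/5]
R4 ← R4 + (573/250)·R3: [0, 0, 0, 1116/125]
R5 ← R5 + (421/250)·R3: [0, 0, 0, 1032/125]
R5 ← R5 − (86/93)·R4: [0, 0, 0, 0]
4 pivots among 4 columns.
Every column is a pivot column, so the columns are linearly independent.

yes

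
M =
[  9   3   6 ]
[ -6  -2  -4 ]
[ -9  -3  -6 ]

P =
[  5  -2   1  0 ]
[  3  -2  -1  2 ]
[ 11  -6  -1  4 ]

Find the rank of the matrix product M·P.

1

First compute MP:
[[120, -60,   0,  30],
 [-80,  40,   0, -20],
 [-120,  60,   0, -30]]
Now row reduce the product.
R2 ← R2 + (2/3)·R1: [0, 0, 0, 0]
R3 ← R3 + R1: [0, 0, 0, 0]
1 nonzero row, so rank(MP) = 1.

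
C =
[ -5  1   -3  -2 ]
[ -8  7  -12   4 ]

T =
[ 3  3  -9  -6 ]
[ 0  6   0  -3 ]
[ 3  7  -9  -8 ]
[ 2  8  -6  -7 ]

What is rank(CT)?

2

First compute CT:
[[-28, -46,  84,  65],
 [-52, -34, 156,  95]]
Now row reduce the product.
R2 ← R2 − (13/7)·R1: [0, 360/7, 0, -180/7]
2 nonzero rows, so rank(CT) = 2.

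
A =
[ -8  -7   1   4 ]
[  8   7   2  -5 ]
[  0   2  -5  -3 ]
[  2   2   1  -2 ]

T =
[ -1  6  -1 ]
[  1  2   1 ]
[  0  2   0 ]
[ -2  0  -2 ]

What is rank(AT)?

2

First compute AT:
[[ -7, -60,  -7],
 [  9,  66,   9],
 [  8,  -6,   8],
 [  4,  18,   4]]
Now row reduce the product.
R2 ← R2 + (9/7)·R1: [0, -78/7, 0]
R3 ← R3 + (8/7)·R1: [0, -522/7, 0]
R4 ← R4 + (4/7)·R1: [0, -114/7, 0]
R3 ← R3 − (87/13)·R2: [0, 0, 0]
R4 ← R4 − (19/13)·R2: [0, 0, 0]
2 nonzero rows, so rank(AT) = 2.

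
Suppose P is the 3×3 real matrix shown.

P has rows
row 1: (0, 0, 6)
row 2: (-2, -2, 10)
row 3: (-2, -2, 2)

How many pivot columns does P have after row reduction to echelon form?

Row reduce to echelon form.
Swap R1 ↔ R2
R3 ← R3 − R1: [0, 0, -8]
R3 ← R3 + (4/3)·R2: [0, 0, 0]
Echelon form has 2 nonzero rows, so rank(P) = 2.
Each nonzero row contributes one pivot column: 2 pivot columns.

2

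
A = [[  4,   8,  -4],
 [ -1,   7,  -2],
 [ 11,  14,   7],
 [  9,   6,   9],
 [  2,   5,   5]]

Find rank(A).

Row reduce to echelon form.
R2 ← R2 + (1/4)·R1: [0, 9, -3]
R3 ← R3 − (11/4)·R1: [0, -8, 18]
R4 ← R4 − (9/4)·R1: [0, -12, 18]
R5 ← R5 − (1/2)·R1: [0, 1, 7]
R3 ← R3 + (8/9)·R2: [0, 0, 46/3]
R4 ← R4 + (4/3)·R2: [0, 0, 14]
R5 ← R5 − (1/9)·R2: [0, 0, 22/3]
R4 ← R4 − (21/23)·R3: [0, 0, 0]
R5 ← R5 − (11/23)·R3: [0, 0, 0]
Echelon form has 3 nonzero rows, so rank(A) = 3.

3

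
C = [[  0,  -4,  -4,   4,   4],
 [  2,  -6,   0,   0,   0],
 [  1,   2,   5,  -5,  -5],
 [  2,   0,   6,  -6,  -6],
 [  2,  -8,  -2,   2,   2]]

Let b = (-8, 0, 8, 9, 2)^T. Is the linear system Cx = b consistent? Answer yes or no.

Row reduce the augmented matrix [C | b].
Swap R1 ↔ R2
R3 ← R3 − (1/2)·R1: [0, 5, 5, -5, -5, 8]
R4 ← R4 − R1: [0, 6, 6, -6, -6, 9]
R5 ← R5 − R1: [0, -2, -2, 2, 2, 2]
R3 ← R3 + (5/4)·R2: [0, 0, 0, 0, 0, -2]
R4 ← R4 + (3/2)·R2: [0, 0, 0, 0, 0, -3]
R5 ← R5 − (1/2)·R2: [0, 0, 0, 0, 0, 6]
R4 ← R4 − (3/2)·R3: [0, 0, 0, 0, 0, 0]
R5 ← R5 + (3)·R3: [0, 0, 0, 0, 0, 0]
The echelon form has 3 nonzero rows; the last pivot sits in the augmented column, so rank(C) = 2 but rank([C|b]) = 3.
Since the ranks differ, the system is inconsistent.

no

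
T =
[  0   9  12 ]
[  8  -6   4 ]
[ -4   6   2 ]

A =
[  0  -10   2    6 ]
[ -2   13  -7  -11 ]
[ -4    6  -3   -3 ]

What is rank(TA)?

First compute TA:
[[-66, 189, -99, -135],
 [ -4, -134,  46, 102],
 [-20, 130, -56, -96]]
Now row reduce the product.
R2 ← R2 − (2/33)·R1: [0, -1600/11, 52, 1212/11]
R3 ← R3 − (10/33)·R1: [0, 800/11, -26, -606/11]
R3 ← R3 + (1/2)·R2: [0, 0, 0, 0]
2 nonzero rows, so rank(TA) = 2.

2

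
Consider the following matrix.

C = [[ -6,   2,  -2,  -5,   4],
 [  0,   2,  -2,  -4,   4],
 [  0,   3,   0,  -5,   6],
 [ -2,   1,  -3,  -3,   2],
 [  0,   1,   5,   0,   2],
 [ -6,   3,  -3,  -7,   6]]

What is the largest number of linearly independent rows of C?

Row reduce to echelon form.
R4 ← R4 − (1/3)·R1: [0, 1/3, -7/3, -4/3, 2/3]
R6 ← R6 − R1: [0, 1, -1, -2, 2]
R3 ← R3 − (3/2)·R2: [0, 0, 3, 1, 0]
R4 ← R4 − (1/6)·R2: [0, 0, -2, -2/3, 0]
R5 ← R5 − (1/2)·R2: [0, 0, 6, 2, 0]
R6 ← R6 − (1/2)·R2: [0, 0, 0, 0, 0]
R4 ← R4 + (2/3)·R3: [0, 0, 0, 0, 0]
R5 ← R5 − (2)·R3: [0, 0, 0, 0, 0]
Echelon form has 3 nonzero rows, so rank(C) = 3.
The rank gives the maximum number of linearly independent rows: 3.

3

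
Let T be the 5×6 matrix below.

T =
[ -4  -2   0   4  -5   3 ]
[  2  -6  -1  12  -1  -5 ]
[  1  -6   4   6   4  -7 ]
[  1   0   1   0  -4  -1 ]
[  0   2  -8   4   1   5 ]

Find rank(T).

Row reduce to echelon form.
R2 ← R2 + (1/2)·R1: [0, -7, -1, 14, -7/2, -7/2]
R3 ← R3 + (1/4)·R1: [0, -13/2, 4, 7, 11/4, -25/4]
R4 ← R4 + (1/4)·R1: [0, -1/2, 1, 1, -21/4, -1/4]
R3 ← R3 − (13/14)·R2: [0, 0, 69/14, -6, 6, -3]
R4 ← R4 − (1/14)·R2: [0, 0, 15/14, 0, -5, 0]
R5 ← R5 + (2/7)·R2: [0, 0, -58/7, 8, 0, 4]
R4 ← R4 − (5/23)·R3: [0, 0, 0, 30/23, -145/23, 15/23]
R5 ← R5 + (116/69)·R3: [0, 0, 0, -48/23, 232/23, -24/23]
R5 ← R5 + (8/5)·R4: [0, 0, 0, 0, 0, 0]
Echelon form has 4 nonzero rows, so rank(T) = 4.

4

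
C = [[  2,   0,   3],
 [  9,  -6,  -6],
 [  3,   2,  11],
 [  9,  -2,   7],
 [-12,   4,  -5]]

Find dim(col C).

Row reduce to echelon form.
R2 ← R2 − (9/2)·R1: [0, -6, -39/2]
R3 ← R3 − (3/2)·R1: [0, 2, 13/2]
R4 ← R4 − (9/2)·R1: [0, -2, -13/2]
R5 ← R5 + (6)·R1: [0, 4, 13]
R3 ← R3 + (1/3)·R2: [0, 0, 0]
R4 ← R4 − (1/3)·R2: [0, 0, 0]
R5 ← R5 + (2/3)·R2: [0, 0, 0]
Echelon form has 2 nonzero rows, so rank(C) = 2.
The column space has dimension equal to the rank: 2.

2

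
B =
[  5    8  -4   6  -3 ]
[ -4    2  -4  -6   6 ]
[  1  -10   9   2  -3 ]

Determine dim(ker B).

2

Row reduce to echelon form.
R2 ← R2 + (4/5)·R1: [0, 42/5, -36/5, -6/5, 18/5]
R3 ← R3 − (1/5)·R1: [0, -58/5, 49/5, 4/5, -12/5]
R3 ← R3 + (29/21)·R2: [0, 0, -1/7, -6/7, 18/7]
3 nonzero rows, so rank(B) = 3.
B has 5 columns; by rank–nullity, nullity = 5 − 3 = 2.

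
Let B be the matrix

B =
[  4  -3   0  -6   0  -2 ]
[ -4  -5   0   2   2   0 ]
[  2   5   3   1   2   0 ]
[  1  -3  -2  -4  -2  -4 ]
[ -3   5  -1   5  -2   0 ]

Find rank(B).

Row reduce to echelon form.
R2 ← R2 + R1: [0, -8, 0, -4, 2, -2]
R3 ← R3 − (1/2)·R1: [0, 13/2, 3, 4, 2, 1]
R4 ← R4 − (1/4)·R1: [0, -9/4, -2, -5/2, -2, -7/2]
R5 ← R5 + (3/4)·R1: [0, 11/4, -1, 1/2, -2, -3/2]
R3 ← R3 + (13/16)·R2: [0, 0, 3, 3/4, 29/8, -5/8]
R4 ← R4 − (9/32)·R2: [0, 0, -2, -11/8, -41/16, -47/16]
R5 ← R5 + (11/32)·R2: [0, 0, -1, -7/8, -21/16, -35/16]
R4 ← R4 + (2/3)·R3: [0, 0, 0, -7/8, -7/48, -161/48]
R5 ← R5 + (1/3)·R3: [0, 0, 0, -5/8, -5/48, -115/48]
R5 ← R5 − (5/7)·R4: [0, 0, 0, 0, 0, 0]
Echelon form has 4 nonzero rows, so rank(B) = 4.

4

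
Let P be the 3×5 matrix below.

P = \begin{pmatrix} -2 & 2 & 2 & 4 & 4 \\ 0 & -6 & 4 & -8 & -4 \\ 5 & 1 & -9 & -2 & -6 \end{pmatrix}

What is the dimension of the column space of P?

Row reduce to echelon form.
R3 ← R3 + (5/2)·R1: [0, 6, -4, 8, 4]
R3 ← R3 + R2: [0, 0, 0, 0, 0]
Echelon form has 2 nonzero rows, so rank(P) = 2.
The column space has dimension equal to the rank: 2.

2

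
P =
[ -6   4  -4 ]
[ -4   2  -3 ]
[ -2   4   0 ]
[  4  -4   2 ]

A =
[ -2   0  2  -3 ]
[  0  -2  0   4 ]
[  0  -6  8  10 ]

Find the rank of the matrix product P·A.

2

First compute PA:
[[ 12,  16, -44,  -6],
 [  8,  14, -32, -10],
 [  4,  -8,  -4,  22],
 [ -8,  -4,  24,  -8]]
Now row reduce the product.
R2 ← R2 − (2/3)·R1: [0, 10/3, -8/3, -6]
R3 ← R3 − (1/3)·R1: [0, -40/3, 32/3, 24]
R4 ← R4 + (2/3)·R1: [0, 20/3, -16/3, -12]
R3 ← R3 + (4)·R2: [0, 0, 0, 0]
R4 ← R4 − (2)·R2: [0, 0, 0, 0]
2 nonzero rows, so rank(PA) = 2.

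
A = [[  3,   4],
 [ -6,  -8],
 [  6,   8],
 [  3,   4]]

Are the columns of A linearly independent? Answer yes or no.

no

Row reduce A to echelon form.
R2 ← R2 + (2)·R1: [0, 0]
R3 ← R3 − (2)·R1: [0, 0]
R4 ← R4 − R1: [0, 0]
1 pivot among 2 columns.
Only 1 < 2 pivot columns, so the columns are linearly dependent.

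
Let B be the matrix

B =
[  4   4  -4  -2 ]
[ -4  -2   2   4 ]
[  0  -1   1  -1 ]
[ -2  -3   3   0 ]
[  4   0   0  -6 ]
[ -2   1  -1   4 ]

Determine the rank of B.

Row reduce to echelon form.
R2 ← R2 + R1: [0, 2, -2, 2]
R4 ← R4 + (1/2)·R1: [0, -1, 1, -1]
R5 ← R5 − R1: [0, -4, 4, -4]
R6 ← R6 + (1/2)·R1: [0, 3, -3, 3]
R3 ← R3 + (1/2)·R2: [0, 0, 0, 0]
R4 ← R4 + (1/2)·R2: [0, 0, 0, 0]
R5 ← R5 + (2)·R2: [0, 0, 0, 0]
R6 ← R6 − (3/2)·R2: [0, 0, 0, 0]
Echelon form has 2 nonzero rows, so rank(B) = 2.

2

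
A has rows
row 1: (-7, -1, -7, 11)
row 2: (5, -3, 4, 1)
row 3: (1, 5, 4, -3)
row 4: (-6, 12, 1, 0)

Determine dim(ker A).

1

Row reduce to echelon form.
R2 ← R2 + (5/7)·R1: [0, -26/7, -1, 62/7]
R3 ← R3 + (1/7)·R1: [0, 34/7, 3, -10/7]
R4 ← R4 − (6/7)·R1: [0, 90/7, 7, -66/7]
R3 ← R3 + (17/13)·R2: [0, 0, 22/13, 132/13]
R4 ← R4 + (45/13)·R2: [0, 0, 46/13, 276/13]
R4 ← R4 − (23/11)·R3: [0, 0, 0, 0]
3 nonzero rows, so rank(A) = 3.
A has 4 columns; by rank–nullity, nullity = 4 − 3 = 1.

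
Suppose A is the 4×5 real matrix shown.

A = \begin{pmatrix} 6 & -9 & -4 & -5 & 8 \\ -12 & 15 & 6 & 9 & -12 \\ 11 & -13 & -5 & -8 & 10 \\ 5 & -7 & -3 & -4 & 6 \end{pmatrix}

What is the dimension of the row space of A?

Row reduce to echelon form.
R2 ← R2 + (2)·R1: [0, -3, -2, -1, 4]
R3 ← R3 − (11/6)·R1: [0, 7/2, 7/3, 7/6, -14/3]
R4 ← R4 − (5/6)·R1: [0, 1/2, 1/3, 1/6, -2/3]
R3 ← R3 + (7/6)·R2: [0, 0, 0, 0, 0]
R4 ← R4 + (1/6)·R2: [0, 0, 0, 0, 0]
Echelon form has 2 nonzero rows, so rank(A) = 2.
The row space has dimension equal to the rank: 2.

2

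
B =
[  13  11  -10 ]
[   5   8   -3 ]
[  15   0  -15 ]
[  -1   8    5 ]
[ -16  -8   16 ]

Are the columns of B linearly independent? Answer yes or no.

yes

Row reduce B to echelon form.
R2 ← R2 − (5/13)·R1: [0, 49/13, 11/13]
R3 ← R3 − (15/13)·R1: [0, -165/13, -45/13]
R4 ← R4 + (1/13)·R1: [0, 115/13, 55/13]
R5 ← R5 + (16/13)·R1: [0, 72/13, 48/13]
R3 ← R3 + (165/49)·R2: [0, 0, -30/49]
R4 ← R4 − (115/49)·R2: [0, 0, 110/49]
R5 ← R5 − (72/49)·R2: [0, 0, 120/49]
R4 ← R4 + (11/3)·R3: [0, 0, 0]
R5 ← R5 + (4)·R3: [0, 0, 0]
3 pivots among 3 columns.
Every column is a pivot column, so the columns are linearly independent.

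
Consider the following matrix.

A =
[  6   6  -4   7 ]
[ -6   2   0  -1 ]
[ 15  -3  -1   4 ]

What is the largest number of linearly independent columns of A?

Row reduce to echelon form.
R2 ← R2 + R1: [0, 8, -4, 6]
R3 ← R3 − (5/2)·R1: [0, -18, 9, -27/2]
R3 ← R3 + (9/4)·R2: [0, 0, 0, 0]
Echelon form has 2 nonzero rows, so rank(A) = 2.
The rank gives the maximum number of linearly independent columns: 2.

2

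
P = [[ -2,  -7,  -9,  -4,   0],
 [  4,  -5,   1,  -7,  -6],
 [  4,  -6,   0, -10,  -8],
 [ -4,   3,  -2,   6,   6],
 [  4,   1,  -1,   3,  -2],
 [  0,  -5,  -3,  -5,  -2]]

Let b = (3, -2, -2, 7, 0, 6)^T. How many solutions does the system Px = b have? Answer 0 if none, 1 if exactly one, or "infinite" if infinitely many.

Row reduce the augmented matrix [P | b].
R2 ← R2 + (2)·R1: [0, -19, -17, -15, -6, 4]
R3 ← R3 + (2)·R1: [0, -20, -18, -18, -8, 4]
R4 ← R4 − (2)·R1: [0, 17, 16, 14, 6, 1]
R5 ← R5 + (2)·R1: [0, -13, -19, -5, -2, 6]
R3 ← R3 − (20/19)·R2: [0, 0, -2/19, -42/19, -32/19, -4/19]
R4 ← R4 + (17/19)·R2: [0, 0, 15/19, 11/19, 12/19, 87/19]
R5 ← R5 − (13/19)·R2: [0, 0, -140/19, 100/19, 40/19, 62/19]
R6 ← R6 − (5/19)·R2: [0, 0, 28/19, -20/19, -8/19, 94/19]
R4 ← R4 + (15/2)·R3: [0, 0, 0, -16, -12, 3]
R5 ← R5 − (70)·R3: [0, 0, 0, 160, 120, 18]
R6 ← R6 + (14)·R3: [0, 0, 0, -32, -24, 2]
R5 ← R5 + (10)·R4: [0, 0, 0, 0, 0, 48]
R6 ← R6 − (2)·R4: [0, 0, 0, 0, 0, -4]
R6 ← R6 + (1/12)·R5: [0, 0, 0, 0, 0, 0]
The echelon form has 5 nonzero rows; the last pivot sits in the augmented column, so rank(P) = 4 but rank([P|b]) = 5.
Since the ranks differ, the system is inconsistent.
It has no solutions.

0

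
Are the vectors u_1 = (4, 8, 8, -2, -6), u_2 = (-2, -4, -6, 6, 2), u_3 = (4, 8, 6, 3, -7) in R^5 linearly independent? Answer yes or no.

no

Form the matrix with these vectors as rows and row reduce.
R2 ← R2 + (1/2)·R1: [0, 0, -2, 5, -1]
R3 ← R3 − R1: [0, 0, -2, 5, -1]
R3 ← R3 − R2: [0, 0, 0, 0, 0]
2 nonzero rows, so the 3 vectors span a space of dimension 2.
Since 2 < 3, the vectors are linearly dependent.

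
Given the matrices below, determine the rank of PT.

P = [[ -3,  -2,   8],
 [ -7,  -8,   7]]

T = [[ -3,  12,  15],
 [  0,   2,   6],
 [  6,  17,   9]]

2

First compute PT:
[[ 57,  96,  15],
 [ 63,  19, -90]]
Now row reduce the product.
R2 ← R2 − (21/19)·R1: [0, -1655/19, -2025/19]
2 nonzero rows, so rank(PT) = 2.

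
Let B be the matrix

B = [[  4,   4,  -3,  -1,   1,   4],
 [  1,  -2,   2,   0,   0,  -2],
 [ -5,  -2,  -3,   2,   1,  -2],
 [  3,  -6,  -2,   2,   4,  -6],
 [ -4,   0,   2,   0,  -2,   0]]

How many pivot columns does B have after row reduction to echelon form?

Row reduce to echelon form.
R2 ← R2 − (1/4)·R1: [0, -3, 11/4, 1/4, -1/4, -3]
R3 ← R3 + (5/4)·R1: [0, 3, -27/4, 3/4, 9/4, 3]
R4 ← R4 − (3/4)·R1: [0, -9, 1/4, 11/4, 13/4, -9]
R5 ← R5 + R1: [0, 4, -1, -1, -1, 4]
R3 ← R3 + R2: [0, 0, -4, 1, 2, 0]
R4 ← R4 − (3)·R2: [0, 0, -8, 2, 4, 0]
R5 ← R5 + (4/3)·R2: [0, 0, 8/3, -2/3, -4/3, 0]
R4 ← R4 − (2)·R3: [0, 0, 0, 0, 0, 0]
R5 ← R5 + (2/3)·R3: [0, 0, 0, 0, 0, 0]
Echelon form has 3 nonzero rows, so rank(B) = 3.
Each nonzero row contributes one pivot column: 3 pivot columns.

3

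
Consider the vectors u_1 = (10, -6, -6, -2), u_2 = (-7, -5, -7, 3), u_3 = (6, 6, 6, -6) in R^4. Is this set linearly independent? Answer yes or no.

yes

Form the matrix with these vectors as rows and row reduce.
R2 ← R2 + (7/10)·R1: [0, -46/5, -56/5, 8/5]
R3 ← R3 − (3/5)·R1: [0, 48/5, 48/5, -24/5]
R3 ← R3 + (24/23)·R2: [0, 0, -48/23, -72/23]
3 nonzero rows, so the 3 vectors span a space of dimension 3.
Since 3 = 3, the vectors are linearly independent.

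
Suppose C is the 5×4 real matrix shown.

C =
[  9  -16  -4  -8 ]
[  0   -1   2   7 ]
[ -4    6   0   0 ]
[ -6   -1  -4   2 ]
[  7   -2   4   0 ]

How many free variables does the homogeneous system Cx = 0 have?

Row reduce to echelon form.
R3 ← R3 + (4/9)·R1: [0, -10/9, -16/9, -32/9]
R4 ← R4 + (2/3)·R1: [0, -35/3, -20/3, -10/3]
R5 ← R5 − (7/9)·R1: [0, 94/9, 64/9, 56/9]
R3 ← R3 − (10/9)·R2: [0, 0, -4, -34/3]
R4 ← R4 − (35/3)·R2: [0, 0, -30, -85]
R5 ← R5 + (94/9)·R2: [0, 0, 28, 238/3]
R4 ← R4 − (15/2)·R3: [0, 0, 0, 0]
R5 ← R5 + (7)·R3: [0, 0, 0, 0]
3 nonzero rows, so rank(C) = 3.
C has 4 columns; by rank–nullity, nullity = 4 − 3 = 1.

1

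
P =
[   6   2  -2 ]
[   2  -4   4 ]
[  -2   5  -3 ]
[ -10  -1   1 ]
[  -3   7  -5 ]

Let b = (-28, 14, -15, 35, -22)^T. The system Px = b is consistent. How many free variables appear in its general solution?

0

Row reduce the augmented matrix [P | b].
R2 ← R2 − (1/3)·R1: [0, -14/3, 14/3, 70/3]
R3 ← R3 + (1/3)·R1: [0, 17/3, -11/3, -73/3]
R4 ← R4 + (5/3)·R1: [0, 7/3, -7/3, -35/3]
R5 ← R5 + (1/2)·R1: [0, 8, -6, -36]
R3 ← R3 + (17/14)·R2: [0, 0, 2, 4]
R4 ← R4 + (1/2)·R2: [0, 0, 0, 0]
R5 ← R5 + (12/7)·R2: [0, 0, 2, 4]
R5 ← R5 − R3: [0, 0, 0, 0]
The echelon form has 3 nonzero rows, and every pivot lies in the first 3 columns, so rank(P) = rank([P|b]) = 3.
The system is consistent.
Free variables = (unknowns) − (rank) = 3 − 3 = 0.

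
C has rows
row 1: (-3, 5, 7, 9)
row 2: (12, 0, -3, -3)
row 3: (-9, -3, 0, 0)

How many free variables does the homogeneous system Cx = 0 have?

1

Row reduce to echelon form.
R2 ← R2 + (4)·R1: [0, 20, 25, 33]
R3 ← R3 − (3)·R1: [0, -18, -21, -27]
R3 ← R3 + (9/10)·R2: [0, 0, 3/2, 27/10]
3 nonzero rows, so rank(C) = 3.
C has 4 columns; by rank–nullity, nullity = 4 − 3 = 1.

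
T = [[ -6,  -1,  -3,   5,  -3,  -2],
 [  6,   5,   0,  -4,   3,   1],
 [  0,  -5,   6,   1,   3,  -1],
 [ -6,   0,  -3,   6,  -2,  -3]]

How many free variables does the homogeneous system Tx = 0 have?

Row reduce to echelon form.
R2 ← R2 + R1: [0, 4, -3, 1, 0, -1]
R4 ← R4 − R1: [0, 1, 0, 1, 1, -1]
R3 ← R3 + (5/4)·R2: [0, 0, 9/4, 9/4, 3, -9/4]
R4 ← R4 − (1/4)·R2: [0, 0, 3/4, 3/4, 1, -3/4]
R4 ← R4 − (1/3)·R3: [0, 0, 0, 0, 0, 0]
3 nonzero rows, so rank(T) = 3.
T has 6 columns; by rank–nullity, nullity = 6 − 3 = 3.

3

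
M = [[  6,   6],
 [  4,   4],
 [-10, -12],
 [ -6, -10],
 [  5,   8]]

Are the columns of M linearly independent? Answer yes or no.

Row reduce M to echelon form.
R2 ← R2 − (2/3)·R1: [0, 0]
R3 ← R3 + (5/3)·R1: [0, -2]
R4 ← R4 + R1: [0, -4]
R5 ← R5 − (5/6)·R1: [0, 3]
Swap R2 ↔ R3
R4 ← R4 − (2)·R2: [0, 0]
R5 ← R5 + (3/2)·R2: [0, 0]
2 pivots among 2 columns.
Every column is a pivot column, so the columns are linearly independent.

yes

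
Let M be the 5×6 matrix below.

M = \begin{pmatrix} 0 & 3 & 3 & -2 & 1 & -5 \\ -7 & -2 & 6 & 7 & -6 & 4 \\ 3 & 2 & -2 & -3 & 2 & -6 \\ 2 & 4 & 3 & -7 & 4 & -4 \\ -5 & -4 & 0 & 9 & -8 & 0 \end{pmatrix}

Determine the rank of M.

Row reduce to echelon form.
Swap R1 ↔ R2
R3 ← R3 + (3/7)·R1: [0, 8/7, 4/7, 0, -4/7, -30/7]
R4 ← R4 + (2/7)·R1: [0, 24/7, 33/7, -5, 16/7, -20/7]
R5 ← R5 − (5/7)·R1: [0, -18/7, -30/7, 4, -26/7, -20/7]
R3 ← R3 − (8/21)·R2: [0, 0, -4/7, 16/21, -20/21, -50/21]
R4 ← R4 − (8/7)·R2: [0, 0, 9/7, -19/7, 8/7, 20/7]
R5 ← R5 + (6/7)·R2: [0, 0, -12/7, 16/7, -20/7, -50/7]
R4 ← R4 + (9/4)·R3: [0, 0, 0, -1, -1, -5/2]
R5 ← R5 − (3)·R3: [0, 0, 0, 0, 0, 0]
Echelon form has 4 nonzero rows, so rank(M) = 4.

4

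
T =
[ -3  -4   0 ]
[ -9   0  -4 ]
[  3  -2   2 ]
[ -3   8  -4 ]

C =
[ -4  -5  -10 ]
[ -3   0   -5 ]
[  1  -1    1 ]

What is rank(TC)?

2

First compute TC:
[[ 24,  15,  50],
 [ 32,  49,  86],
 [ -4, -17, -18],
 [-16,  19, -14]]
Now row reduce the product.
R2 ← R2 − (4/3)·R1: [0, 29, 58/3]
R3 ← R3 + (1/6)·R1: [0, -29/2, -29/3]
R4 ← R4 + (2/3)·R1: [0, 29, 58/3]
R3 ← R3 + (1/2)·R2: [0, 0, 0]
R4 ← R4 − R2: [0, 0, 0]
2 nonzero rows, so rank(TC) = 2.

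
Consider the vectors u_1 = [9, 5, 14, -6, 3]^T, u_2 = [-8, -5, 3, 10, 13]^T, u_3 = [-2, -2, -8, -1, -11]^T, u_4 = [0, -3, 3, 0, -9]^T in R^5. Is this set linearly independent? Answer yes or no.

yes

Form the matrix with these vectors as rows and row reduce.
R2 ← R2 + (8/9)·R1: [0, -5/9, 139/9, 14/3, 47/3]
R3 ← R3 + (2/9)·R1: [0, -8/9, -44/9, -7/3, -31/3]
R3 ← R3 − (8/5)·R2: [0, 0, -148/5, -49/5, -177/5]
R4 ← R4 − (27/5)·R2: [0, 0, -402/5, -126/5, -468/5]
R4 ← R4 − (201/74)·R3: [0, 0, 0, 105/74, 189/74]
4 nonzero rows, so the 4 vectors span a space of dimension 4.
Since 4 = 4, the vectors are linearly independent.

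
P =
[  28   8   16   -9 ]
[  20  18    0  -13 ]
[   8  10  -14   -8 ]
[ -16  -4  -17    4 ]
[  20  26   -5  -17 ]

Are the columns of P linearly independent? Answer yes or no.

Row reduce P to echelon form.
R2 ← R2 − (5/7)·R1: [0, 86/7, -80/7, -46/7]
R3 ← R3 − (2/7)·R1: [0, 54/7, -130/7, -38/7]
R4 ← R4 + (4/7)·R1: [0, 4/7, -55/7, -8/7]
R5 ← R5 − (5/7)·R1: [0, 142/7, -115/7, -74/7]
R3 ← R3 − (27/43)·R2: [0, 0, -490/43, -56/43]
R4 ← R4 − (2/43)·R2: [0, 0, -315/43, -36/43]
R5 ← R5 − (71/43)·R2: [0, 0, 105/43, 12/43]
R4 ← R4 − (9/14)·R3: [0, 0, 0, 0]
R5 ← R5 + (3/14)·R3: [0, 0, 0, 0]
3 pivots among 4 columns.
Only 3 < 4 pivot columns, so the columns are linearly dependent.

no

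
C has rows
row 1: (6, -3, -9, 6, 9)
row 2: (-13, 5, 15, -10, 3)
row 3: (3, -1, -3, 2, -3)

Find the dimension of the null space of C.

Row reduce to echelon form.
R2 ← R2 + (13/6)·R1: [0, -3/2, -9/2, 3, 45/2]
R3 ← R3 − (1/2)·R1: [0, 1/2, 3/2, -1, -15/2]
R3 ← R3 + (1/3)·R2: [0, 0, 0, 0, 0]
2 nonzero rows, so rank(C) = 2.
C has 5 columns; by rank–nullity, nullity = 5 − 2 = 3.

3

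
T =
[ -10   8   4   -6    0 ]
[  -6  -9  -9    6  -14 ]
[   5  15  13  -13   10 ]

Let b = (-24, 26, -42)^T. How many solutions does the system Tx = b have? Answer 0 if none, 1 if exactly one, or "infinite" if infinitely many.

infinite

Row reduce the augmented matrix [T | b].
R2 ← R2 − (3/5)·R1: [0, -69/5, -57/5, 48/5, -14, 202/5]
R3 ← R3 + (1/2)·R1: [0, 19, 15, -16, 10, -54]
R3 ← R3 + (95/69)·R2: [0, 0, -16/23, -64/23, -640/69, 112/69]
The echelon form has 3 nonzero rows, and every pivot lies in the first 5 columns, so rank(T) = rank([T|b]) = 3.
The system is consistent.
rank = 3 < 5 unknowns, so there are infinitely many solutions.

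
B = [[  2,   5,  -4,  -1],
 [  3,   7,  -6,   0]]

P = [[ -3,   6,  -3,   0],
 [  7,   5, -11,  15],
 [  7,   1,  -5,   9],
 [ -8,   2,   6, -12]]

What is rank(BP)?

2

First compute BP:
[[  9,  31, -47,  51],
 [ -2,  47, -56,  51]]
Now row reduce the product.
R2 ← R2 + (2/9)·R1: [0, 485/9, -598/9, 187/3]
2 nonzero rows, so rank(BP) = 2.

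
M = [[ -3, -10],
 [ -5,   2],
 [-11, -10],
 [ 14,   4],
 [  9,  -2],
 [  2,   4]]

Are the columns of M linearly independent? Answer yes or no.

yes

Row reduce M to echelon form.
R2 ← R2 − (5/3)·R1: [0, 56/3]
R3 ← R3 − (11/3)·R1: [0, 80/3]
R4 ← R4 + (14/3)·R1: [0, -128/3]
R5 ← R5 + (3)·R1: [0, -32]
R6 ← R6 + (2/3)·R1: [0, -8/3]
R3 ← R3 − (10/7)·R2: [0, 0]
R4 ← R4 + (16/7)·R2: [0, 0]
R5 ← R5 + (12/7)·R2: [0, 0]
R6 ← R6 + (1/7)·R2: [0, 0]
2 pivots among 2 columns.
Every column is a pivot column, so the columns are linearly independent.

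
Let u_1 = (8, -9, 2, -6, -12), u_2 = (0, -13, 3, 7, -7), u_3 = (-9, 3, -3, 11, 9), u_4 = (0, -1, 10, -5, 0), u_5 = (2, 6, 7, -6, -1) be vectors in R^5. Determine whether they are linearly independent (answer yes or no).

yes

Form the matrix with these vectors as rows and row reduce.
R3 ← R3 + (9/8)·R1: [0, -57/8, -3/4, 17/4, -9/2]
R5 ← R5 − (1/4)·R1: [0, 33/4, 13/2, -9/2, 2]
R3 ← R3 − (57/104)·R2: [0, 0, -249/104, 43/104, -69/104]
R4 ← R4 − (1/13)·R2: [0, 0, 127/13, -72/13, 7/13]
R5 ← R5 + (33/52)·R2: [0, 0, 437/52, -3/52, -127/52]
R4 ← R4 + (1016/249)·R3: [0, 0, 0, -959/249, -180/83]
R5 ← R5 + (874/249)·R3: [0, 0, 0, 347/249, -396/83]
R5 ← R5 + (347/959)·R4: [0, 0, 0, 0, -5328/959]
5 nonzero rows, so the 5 vectors span a space of dimension 5.
Since 5 = 5, the vectors are linearly independent.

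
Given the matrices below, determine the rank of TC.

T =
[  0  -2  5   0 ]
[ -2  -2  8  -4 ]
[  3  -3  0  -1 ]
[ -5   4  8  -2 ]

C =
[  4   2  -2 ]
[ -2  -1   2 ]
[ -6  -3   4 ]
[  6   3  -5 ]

First compute TC:
[[-26, -13,  16],
 [-76, -38,  52],
 [ 12,   6,  -7],
 [-88, -44,  60]]
Now row reduce the product.
R2 ← R2 − (38/13)·R1: [0, 0, 68/13]
R3 ← R3 + (6/13)·R1: [0, 0, 5/13]
R4 ← R4 − (44/13)·R1: [0, 0, 76/13]
R3 ← R3 − (5/68)·R2: [0, 0, 0]
R4 ← R4 − (19/17)·R2: [0, 0, 0]
2 nonzero rows, so rank(TC) = 2.

2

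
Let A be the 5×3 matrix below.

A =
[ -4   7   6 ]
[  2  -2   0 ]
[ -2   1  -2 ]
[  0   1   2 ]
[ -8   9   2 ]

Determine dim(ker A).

Row reduce to echelon form.
R2 ← R2 + (1/2)·R1: [0, 3/2, 3]
R3 ← R3 − (1/2)·R1: [0, -5/2, -5]
R5 ← R5 − (2)·R1: [0, -5, -10]
R3 ← R3 + (5/3)·R2: [0, 0, 0]
R4 ← R4 − (2/3)·R2: [0, 0, 0]
R5 ← R5 + (10/3)·R2: [0, 0, 0]
2 nonzero rows, so rank(A) = 2.
A has 3 columns; by rank–nullity, nullity = 3 − 2 = 1.

1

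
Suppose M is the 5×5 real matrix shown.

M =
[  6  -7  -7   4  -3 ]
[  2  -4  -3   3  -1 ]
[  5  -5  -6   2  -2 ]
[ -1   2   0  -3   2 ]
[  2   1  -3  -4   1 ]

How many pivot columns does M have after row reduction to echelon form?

Row reduce to echelon form.
R2 ← R2 − (1/3)·R1: [0, -5/3, -2/3, 5/3, 0]
R3 ← R3 − (5/6)·R1: [0, 5/6, -1/6, -4/3, 1/2]
R4 ← R4 + (1/6)·R1: [0, 5/6, -7/6, -7/3, 3/2]
R5 ← R5 − (1/3)·R1: [0, 10/3, -2/3, -16/3, 2]
R3 ← R3 + (1/2)·R2: [0, 0, -1/2, -1/2, 1/2]
R4 ← R4 + (1/2)·R2: [0, 0, -3/2, -3/2, 3/2]
R5 ← R5 + (2)·R2: [0, 0, -2, -2, 2]
R4 ← R4 − (3)·R3: [0, 0, 0, 0, 0]
R5 ← R5 − (4)·R3: [0, 0, 0, 0, 0]
Echelon form has 3 nonzero rows, so rank(M) = 3.
Each nonzero row contributes one pivot column: 3 pivot columns.

3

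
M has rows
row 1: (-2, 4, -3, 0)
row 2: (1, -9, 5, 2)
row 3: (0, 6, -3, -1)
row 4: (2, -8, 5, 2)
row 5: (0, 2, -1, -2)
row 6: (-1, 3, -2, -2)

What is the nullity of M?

1

Row reduce to echelon form.
R2 ← R2 + (1/2)·R1: [0, -7, 7/2, 2]
R4 ← R4 + R1: [0, -4, 2, 2]
R6 ← R6 − (1/2)·R1: [0, 1, -1/2, -2]
R3 ← R3 + (6/7)·R2: [0, 0, 0, 5/7]
R4 ← R4 − (4/7)·R2: [0, 0, 0, 6/7]
R5 ← R5 + (2/7)·R2: [0, 0, 0, -10/7]
R6 ← R6 + (1/7)·R2: [0, 0, 0, -12/7]
R4 ← R4 − (6/5)·R3: [0, 0, 0, 0]
R5 ← R5 + (2)·R3: [0, 0, 0, 0]
R6 ← R6 + (12/5)·R3: [0, 0, 0, 0]
3 nonzero rows, so rank(M) = 3.
M has 4 columns; by rank–nullity, nullity = 4 − 3 = 1.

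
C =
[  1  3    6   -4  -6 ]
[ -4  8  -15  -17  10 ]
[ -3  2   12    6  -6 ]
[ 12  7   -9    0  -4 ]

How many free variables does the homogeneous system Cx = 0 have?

1

Row reduce to echelon form.
R2 ← R2 + (4)·R1: [0, 20, 9, -33, -14]
R3 ← R3 + (3)·R1: [0, 11, 30, -6, -24]
R4 ← R4 − (12)·R1: [0, -29, -81, 48, 68]
R3 ← R3 − (11/20)·R2: [0, 0, 501/20, 243/20, -163/10]
R4 ← R4 + (29/20)·R2: [0, 0, -1359/20, 3/20, 477/10]
R4 ← R4 + (453/167)·R3: [0, 0, 0, 5529/167, 582/167]
4 nonzero rows, so rank(C) = 4.
C has 5 columns; by rank–nullity, nullity = 5 − 4 = 1.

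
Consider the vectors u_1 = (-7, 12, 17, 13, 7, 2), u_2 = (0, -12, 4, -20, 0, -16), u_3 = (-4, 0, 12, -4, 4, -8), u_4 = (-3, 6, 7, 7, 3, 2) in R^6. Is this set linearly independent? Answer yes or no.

Form the matrix with these vectors as rows and row reduce.
R3 ← R3 − (4/7)·R1: [0, -48/7, 16/7, -80/7, 0, -64/7]
R4 ← R4 − (3/7)·R1: [0, 6/7, -2/7, 10/7, 0, 8/7]
R3 ← R3 − (4/7)·R2: [0, 0, 0, 0, 0, 0]
R4 ← R4 + (1/14)·R2: [0, 0, 0, 0, 0, 0]
2 nonzero rows, so the 4 vectors span a space of dimension 2.
Since 2 < 4, the vectors are linearly dependent.

no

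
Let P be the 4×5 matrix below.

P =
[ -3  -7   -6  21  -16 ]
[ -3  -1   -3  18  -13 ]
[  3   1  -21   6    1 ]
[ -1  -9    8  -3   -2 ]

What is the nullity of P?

Row reduce to echelon form.
R2 ← R2 − R1: [0, 6, 3, -3, 3]
R3 ← R3 + R1: [0, -6, -27, 27, -15]
R4 ← R4 − (1/3)·R1: [0, -20/3, 10, -10, 10/3]
R3 ← R3 + R2: [0, 0, -24, 24, -12]
R4 ← R4 + (10/9)·R2: [0, 0, 40/3, -40/3, 20/3]
R4 ← R4 + (5/9)·R3: [0, 0, 0, 0, 0]
3 nonzero rows, so rank(P) = 3.
P has 5 columns; by rank–nullity, nullity = 5 − 3 = 2.

2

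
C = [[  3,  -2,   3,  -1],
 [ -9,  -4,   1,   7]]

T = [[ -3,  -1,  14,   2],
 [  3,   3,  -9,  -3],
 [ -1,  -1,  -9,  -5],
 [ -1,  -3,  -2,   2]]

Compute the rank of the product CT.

2

First compute CT:
[[-17,  -9,  35,  -5],
 [  7, -25, -113,   3]]
Now row reduce the product.
R2 ← R2 + (7/17)·R1: [0, -488/17, -1676/17, 16/17]
2 nonzero rows, so rank(CT) = 2.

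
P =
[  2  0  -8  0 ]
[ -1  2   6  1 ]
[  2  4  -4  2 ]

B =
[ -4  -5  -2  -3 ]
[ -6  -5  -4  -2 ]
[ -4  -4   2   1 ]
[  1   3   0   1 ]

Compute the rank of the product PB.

First compute PB:
[[ 24,  22, -20, -14],
 [-31, -26,   6,   6],
 [-14,  -8, -28, -16]]
Now row reduce the product.
R2 ← R2 + (31/24)·R1: [0, 29/12, -119/6, -145/12]
R3 ← R3 + (7/12)·R1: [0, 29/6, -119/3, -145/6]
R3 ← R3 − (2)·R2: [0, 0, 0, 0]
2 nonzero rows, so rank(PB) = 2.

2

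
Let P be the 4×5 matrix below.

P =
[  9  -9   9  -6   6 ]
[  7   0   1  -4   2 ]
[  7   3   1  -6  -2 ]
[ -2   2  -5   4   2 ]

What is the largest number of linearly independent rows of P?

Row reduce to echelon form.
R2 ← R2 − (7/9)·R1: [0, 7, -6, 2/3, -8/3]
R3 ← R3 − (7/9)·R1: [0, 10, -6, -4/3, -20/3]
R4 ← R4 + (2/9)·R1: [0, 0, -3, 8/3, 10/3]
R3 ← R3 − (10/7)·R2: [0, 0, 18/7, -16/7, -20/7]
R4 ← R4 + (7/6)·R3: [0, 0, 0, 0, 0]
Echelon form has 3 nonzero rows, so rank(P) = 3.
The rank gives the maximum number of linearly independent rows: 3.

3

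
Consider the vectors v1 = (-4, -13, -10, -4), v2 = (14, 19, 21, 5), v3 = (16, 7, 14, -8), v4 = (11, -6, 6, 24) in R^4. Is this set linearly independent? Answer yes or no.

Form the matrix with these vectors as rows and row reduce.
R2 ← R2 + (7/2)·R1: [0, -53/2, -14, -9]
R3 ← R3 + (4)·R1: [0, -45, -26, -24]
R4 ← R4 + (11/4)·R1: [0, -167/4, -43/2, 13]
R3 ← R3 − (90/53)·R2: [0, 0, -118/53, -462/53]
R4 ← R4 − (167/106)·R2: [0, 0, 59/106, 2881/106]
R4 ← R4 + (1/4)·R3: [0, 0, 0, 25]
4 nonzero rows, so the 4 vectors span a space of dimension 4.
Since 4 = 4, the vectors are linearly independent.

yes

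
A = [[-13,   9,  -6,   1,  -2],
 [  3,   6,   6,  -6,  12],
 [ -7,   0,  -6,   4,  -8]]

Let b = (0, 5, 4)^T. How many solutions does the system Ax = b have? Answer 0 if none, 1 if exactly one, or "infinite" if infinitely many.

0

Row reduce the augmented matrix [A | b].
R2 ← R2 + (3/13)·R1: [0, 105/13, 60/13, -75/13, 150/13, 5]
R3 ← R3 − (7/13)·R1: [0, -63/13, -36/13, 45/13, -90/13, 4]
R3 ← R3 + (3/5)·R2: [0, 0, 0, 0, 0, 7]
The echelon form has 3 nonzero rows; the last pivot sits in the augmented column, so rank(A) = 2 but rank([A|b]) = 3.
Since the ranks differ, the system is inconsistent.
It has no solutions.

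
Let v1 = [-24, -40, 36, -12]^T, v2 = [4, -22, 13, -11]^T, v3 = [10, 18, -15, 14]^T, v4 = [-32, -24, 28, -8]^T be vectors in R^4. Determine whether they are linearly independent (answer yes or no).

no

Form the matrix with these vectors as rows and row reduce.
R2 ← R2 + (1/6)·R1: [0, -86/3, 19, -13]
R3 ← R3 + (5/12)·R1: [0, 4/3, 0, 9]
R4 ← R4 − (4/3)·R1: [0, 88/3, -20, 8]
R3 ← R3 + (2/43)·R2: [0, 0, 38/43, 361/43]
R4 ← R4 + (44/43)·R2: [0, 0, -24/43, -228/43]
R4 ← R4 + (12/19)·R3: [0, 0, 0, 0]
3 nonzero rows, so the 4 vectors span a space of dimension 3.
Since 3 < 4, the vectors are linearly dependent.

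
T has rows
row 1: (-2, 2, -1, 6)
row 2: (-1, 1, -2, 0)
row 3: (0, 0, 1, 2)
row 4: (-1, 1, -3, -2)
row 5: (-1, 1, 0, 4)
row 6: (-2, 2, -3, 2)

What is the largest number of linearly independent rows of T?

2

Row reduce to echelon form.
R2 ← R2 − (1/2)·R1: [0, 0, -3/2, -3]
R4 ← R4 − (1/2)·R1: [0, 0, -5/2, -5]
R5 ← R5 − (1/2)·R1: [0, 0, 1/2, 1]
R6 ← R6 − R1: [0, 0, -2, -4]
R3 ← R3 + (2/3)·R2: [0, 0, 0, 0]
R4 ← R4 − (5/3)·R2: [0, 0, 0, 0]
R5 ← R5 + (1/3)·R2: [0, 0, 0, 0]
R6 ← R6 − (4/3)·R2: [0, 0, 0, 0]
Echelon form has 2 nonzero rows, so rank(T) = 2.
The rank gives the maximum number of linearly independent rows: 2.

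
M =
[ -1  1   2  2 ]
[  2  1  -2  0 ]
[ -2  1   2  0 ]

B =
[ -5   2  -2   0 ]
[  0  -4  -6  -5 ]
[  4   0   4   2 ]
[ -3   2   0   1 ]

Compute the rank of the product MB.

First compute MB:
[[  7,  -2,   4,   1],
 [-18,   0, -18,  -9],
 [ 18,  -8,   6,  -1]]
Now row reduce the product.
R2 ← R2 + (18/7)·R1: [0, -36/7, -54/7, -45/7]
R3 ← R3 − (18/7)·R1: [0, -20/7, -30/7, -25/7]
R3 ← R3 − (5/9)·R2: [0, 0, 0, 0]
2 nonzero rows, so rank(MB) = 2.

2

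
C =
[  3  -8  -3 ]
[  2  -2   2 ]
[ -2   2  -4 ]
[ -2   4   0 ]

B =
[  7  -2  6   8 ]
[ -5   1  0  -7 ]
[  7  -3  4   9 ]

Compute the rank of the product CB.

3

First compute CB:
[[ 40,  -5,   6,  53],
 [ 38, -12,  20,  48],
 [-52,  18, -28, -66],
 [-34,   8, -12, -44]]
Now row reduce the product.
R2 ← R2 − (19/20)·R1: [0, -29/4, 143/10, -47/20]
R3 ← R3 + (13/10)·R1: [0, 23/2, -101/5, 29/10]
R4 ← R4 + (17/20)·R1: [0, 15/4, -69/10, 21/20]
R3 ← R3 + (46/29)·R2: [0, 0, 72/29, -24/29]
R4 ← R4 + (15/29)·R2: [0, 0, 72/145, -24/145]
R4 ← R4 − (1/5)·R3: [0, 0, 0, 0]
3 nonzero rows, so rank(CB) = 3.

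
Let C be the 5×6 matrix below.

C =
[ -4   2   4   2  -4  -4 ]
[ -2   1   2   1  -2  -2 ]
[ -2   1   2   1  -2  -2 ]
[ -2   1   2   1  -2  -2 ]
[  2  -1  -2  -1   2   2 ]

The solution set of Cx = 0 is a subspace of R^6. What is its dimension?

Row reduce to echelon form.
R2 ← R2 − (1/2)·R1: [0, 0, 0, 0, 0, 0]
R3 ← R3 − (1/2)·R1: [0, 0, 0, 0, 0, 0]
R4 ← R4 − (1/2)·R1: [0, 0, 0, 0, 0, 0]
R5 ← R5 + (1/2)·R1: [0, 0, 0, 0, 0, 0]
1 nonzero row, so rank(C) = 1.
C has 6 columns; by rank–nullity, nullity = 6 − 1 = 5.

5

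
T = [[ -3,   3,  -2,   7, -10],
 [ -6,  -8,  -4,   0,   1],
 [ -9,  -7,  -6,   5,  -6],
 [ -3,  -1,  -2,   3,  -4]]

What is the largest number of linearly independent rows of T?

2

Row reduce to echelon form.
R2 ← R2 − (2)·R1: [0, -14, 0, -14, 21]
R3 ← R3 − (3)·R1: [0, -16, 0, -16, 24]
R4 ← R4 − R1: [0, -4, 0, -4, 6]
R3 ← R3 − (8/7)·R2: [0, 0, 0, 0, 0]
R4 ← R4 − (2/7)·R2: [0, 0, 0, 0, 0]
Echelon form has 2 nonzero rows, so rank(T) = 2.
The rank gives the maximum number of linearly independent rows: 2.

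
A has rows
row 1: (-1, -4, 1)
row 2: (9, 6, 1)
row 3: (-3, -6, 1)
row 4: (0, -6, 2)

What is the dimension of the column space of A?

Row reduce to echelon form.
R2 ← R2 + (9)·R1: [0, -30, 10]
R3 ← R3 − (3)·R1: [0, 6, -2]
R3 ← R3 + (1/5)·R2: [0, 0, 0]
R4 ← R4 − (1/5)·R2: [0, 0, 0]
Echelon form has 2 nonzero rows, so rank(A) = 2.
The column space has dimension equal to the rank: 2.

2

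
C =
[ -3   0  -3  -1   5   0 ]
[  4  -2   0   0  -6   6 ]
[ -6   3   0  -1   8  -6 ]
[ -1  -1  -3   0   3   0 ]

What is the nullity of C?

Row reduce to echelon form.
R2 ← R2 + (4/3)·R1: [0, -2, -4, -4/3, 2/3, 6]
R3 ← R3 − (2)·R1: [0, 3, 6, 1, -2, -6]
R4 ← R4 − (1/3)·R1: [0, -1, -2, 1/3, 4/3, 0]
R3 ← R3 + (3/2)·R2: [0, 0, 0, -1, -1, 3]
R4 ← R4 − (1/2)·R2: [0, 0, 0, 1, 1, -3]
R4 ← R4 + R3: [0, 0, 0, 0, 0, 0]
3 nonzero rows, so rank(C) = 3.
C has 6 columns; by rank–nullity, nullity = 6 − 3 = 3.

3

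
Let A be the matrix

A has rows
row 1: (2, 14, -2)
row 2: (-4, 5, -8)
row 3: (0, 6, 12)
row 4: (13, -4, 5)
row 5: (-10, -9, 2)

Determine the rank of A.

3

Row reduce to echelon form.
R2 ← R2 + (2)·R1: [0, 33, -12]
R4 ← R4 − (13/2)·R1: [0, -95, 18]
R5 ← R5 + (5)·R1: [0, 61, -8]
R3 ← R3 − (2/11)·R2: [0, 0, 156/11]
R4 ← R4 + (95/33)·R2: [0, 0, -182/11]
R5 ← R5 − (61/33)·R2: [0, 0, 156/11]
R4 ← R4 + (7/6)·R3: [0, 0, 0]
R5 ← R5 − R3: [0, 0, 0]
Echelon form has 3 nonzero rows, so rank(A) = 3.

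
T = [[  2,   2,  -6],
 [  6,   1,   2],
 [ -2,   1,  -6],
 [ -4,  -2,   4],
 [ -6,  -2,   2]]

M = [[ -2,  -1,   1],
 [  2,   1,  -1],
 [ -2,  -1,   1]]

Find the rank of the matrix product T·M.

First compute TM:
[[ 12,   6,  -6],
 [-14,  -7,   7],
 [ 18,   9,  -9],
 [ -4,  -2,   2],
 [  4,   2,  -2]]
Now row reduce the product.
R2 ← R2 + (7/6)·R1: [0, 0, 0]
R3 ← R3 − (3/2)·R1: [0, 0, 0]
R4 ← R4 + (1/3)·R1: [0, 0, 0]
R5 ← R5 − (1/3)·R1: [0, 0, 0]
1 nonzero row, so rank(TM) = 1.

1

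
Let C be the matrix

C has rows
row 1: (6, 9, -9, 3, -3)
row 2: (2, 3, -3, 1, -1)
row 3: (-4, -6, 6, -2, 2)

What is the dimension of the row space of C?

Row reduce to echelon form.
R2 ← R2 − (1/3)·R1: [0, 0, 0, 0, 0]
R3 ← R3 + (2/3)·R1: [0, 0, 0, 0, 0]
Echelon form has 1 nonzero row, so rank(C) = 1.
The row space has dimension equal to the rank: 1.

1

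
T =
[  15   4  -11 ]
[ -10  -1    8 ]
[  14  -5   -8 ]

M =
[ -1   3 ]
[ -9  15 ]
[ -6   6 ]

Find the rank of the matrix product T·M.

First compute TM:
[[ 15,  39],
 [-29,   3],
 [ 79, -81]]
Now row reduce the product.
R2 ← R2 + (29/15)·R1: [0, 392/5]
R3 ← R3 − (79/15)·R1: [0, -1432/5]
R3 ← R3 + (179/49)·R2: [0, 0]
2 nonzero rows, so rank(TM) = 2.

2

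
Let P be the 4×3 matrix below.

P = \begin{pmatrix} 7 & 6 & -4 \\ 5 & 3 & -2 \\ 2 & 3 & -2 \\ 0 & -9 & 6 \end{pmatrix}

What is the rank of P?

Row reduce to echelon form.
R2 ← R2 − (5/7)·R1: [0, -9/7, 6/7]
R3 ← R3 − (2/7)·R1: [0, 9/7, -6/7]
R3 ← R3 + R2: [0, 0, 0]
R4 ← R4 − (7)·R2: [0, 0, 0]
Echelon form has 2 nonzero rows, so rank(P) = 2.

2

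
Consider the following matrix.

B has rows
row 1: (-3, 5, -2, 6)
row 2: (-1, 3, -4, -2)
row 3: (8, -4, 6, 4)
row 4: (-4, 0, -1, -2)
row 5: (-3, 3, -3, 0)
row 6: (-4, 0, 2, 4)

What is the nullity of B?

1

Row reduce to echelon form.
R2 ← R2 − (1/3)·R1: [0, 4/3, -10/3, -4]
R3 ← R3 + (8/3)·R1: [0, 28/3, 2/3, 20]
R4 ← R4 − (4/3)·R1: [0, -20/3, 5/3, -10]
R5 ← R5 − R1: [0, -2, -1, -6]
R6 ← R6 − (4/3)·R1: [0, -20/3, 14/3, -4]
R3 ← R3 − (7)·R2: [0, 0, 24, 48]
R4 ← R4 + (5)·R2: [0, 0, -15, -30]
R5 ← R5 + (3/2)·R2: [0, 0, -6, -12]
R6 ← R6 + (5)·R2: [0, 0, -12, -24]
R4 ← R4 + (5/8)·R3: [0, 0, 0, 0]
R5 ← R5 + (1/4)·R3: [0, 0, 0, 0]
R6 ← R6 + (1/2)·R3: [0, 0, 0, 0]
3 nonzero rows, so rank(B) = 3.
B has 4 columns; by rank–nullity, nullity = 4 − 3 = 1.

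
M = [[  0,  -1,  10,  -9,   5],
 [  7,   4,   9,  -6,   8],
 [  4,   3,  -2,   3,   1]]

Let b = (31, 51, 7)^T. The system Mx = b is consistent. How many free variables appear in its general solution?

3

Row reduce the augmented matrix [M | b].
Swap R1 ↔ R2
R3 ← R3 − (4/7)·R1: [0, 5/7, -50/7, 45/7, -25/7, -155/7]
R3 ← R3 + (5/7)·R2: [0, 0, 0, 0, 0, 0]
The echelon form has 2 nonzero rows, and every pivot lies in the first 5 columns, so rank(M) = rank([M|b]) = 2.
The system is consistent.
Free variables = (unknowns) − (rank) = 5 − 2 = 3.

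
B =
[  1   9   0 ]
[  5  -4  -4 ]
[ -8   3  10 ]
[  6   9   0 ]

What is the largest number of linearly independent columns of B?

Row reduce to echelon form.
R2 ← R2 − (5)·R1: [0, -49, -4]
R3 ← R3 + (8)·R1: [0, 75, 10]
R4 ← R4 − (6)·R1: [0, -45, 0]
R3 ← R3 + (75/49)·R2: [0, 0, 190/49]
R4 ← R4 − (45/49)·R2: [0, 0, 180/49]
R4 ← R4 − (18/19)·R3: [0, 0, 0]
Echelon form has 3 nonzero rows, so rank(B) = 3.
The rank gives the maximum number of linearly independent columns: 3.

3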